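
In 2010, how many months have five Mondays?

A month of length L has five Mondays iff its first Monday is on day ≤ L−28 (so day 1–3 in a 31-day month, 1–2 in a 30-day month, day 1 in a leap February).
Checking each month of 2010: Jan starts Fri (31d); Feb starts Mon (28d); Mar starts Mon (31d) ✓; Apr starts Thu (30d); May starts Sat (31d) ✓; Jun starts Tue (30d); Jul starts Thu (31d); Aug starts Sun (31d) ✓; Sep starts Wed (30d); Oct starts Fri (31d); Nov starts Mon (30d) ✓; Dec starts Wed (31d).
Five-Monday months: March, May, August, November → 4.

4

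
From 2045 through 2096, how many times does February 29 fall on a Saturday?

2

Leap years in 2045–2096: 13 of them.
Feb 29 weekday advances by 5 (mod 7) from one leap year to the next four years later (or differs when a century non-leap intervenes).
Leap-day weekdays: 2048:Sat✓ 2052:Thu 2056:Tue 2060:Sun 2064:Fri 2068:Wed 2072:Mon 2076:Sat✓ 2080:Thu 2084:Tue 2088:Sun 2092:Fri 2096:Wed
Saturday: 2048, 2076 → 2.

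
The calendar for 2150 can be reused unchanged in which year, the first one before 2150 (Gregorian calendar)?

2139

Two years share a calendar iff Jan 1 falls on the same weekday and both are leap or both are common. 2150: Jan 1 is Thursday, common year.
2149: Jan 1 Wednesday, common
2148: Jan 1 Monday, leap
2147: Jan 1 Sunday, common
2146: Jan 1 Saturday, common
2145: Jan 1 Friday, common
2144: Jan 1 Wednesday, leap
2143: Jan 1 Tuesday, common
2142: Jan 1 Monday, common
2141: Jan 1 Sunday, common
2140: Jan 1 Friday, leap
2139: Jan 1 Thursday, common
2139 matches on both conditions.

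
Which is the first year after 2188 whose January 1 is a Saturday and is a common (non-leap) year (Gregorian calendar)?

2191

Jan 1 advances by 2 weekdays after a leap year and by 1 after a common year.
2188: Jan 1 is Tuesday (leap).
2189: Thursday
2190: Friday
2191: Saturday
2191 begins on a Saturday and is a common year.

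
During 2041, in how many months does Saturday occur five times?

4

A month of length L has five Saturdays iff its first Saturday is on day ≤ L−28 (so day 1–3 in a 31-day month, 1–2 in a 30-day month, day 1 in a leap February).
Checking each month of 2041: Jan starts Tue (31d); Feb starts Fri (28d); Mar starts Fri (31d) ✓; Apr starts Mon (30d); May starts Wed (31d); Jun starts Sat (30d) ✓; Jul starts Mon (31d); Aug starts Thu (31d) ✓; Sep starts Sun (30d); Oct starts Tue (31d); Nov starts Fri (30d) ✓; Dec starts Sun (31d).
Five-Saturday months: March, June, August, November → 4.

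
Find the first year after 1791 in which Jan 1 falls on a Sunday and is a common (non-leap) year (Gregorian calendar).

1797

Jan 1 advances by 2 weekdays after a leap year and by 1 after a common year.
1791: Jan 1 is Saturday.
1792: Sunday (leap)
1793: Tuesday
1794: Wednesday
1795: Thursday
1796: Friday (leap)
1797: Sunday
1797 begins on a Sunday and is a common year.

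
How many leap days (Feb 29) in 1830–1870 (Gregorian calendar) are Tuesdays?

Leap years in 1830–1870: 10 of them.
Feb 29 weekday advances by 5 (mod 7) from one leap year to the next four years later (or differs when a century non-leap intervenes).
Leap-day weekdays: 1832:Wed 1836:Mon 1840:Sat 1844:Thu 1848:Tue✓ 1852:Sun 1856:Fri 1860:Wed 1864:Mon 1868:Sat
Tuesday: 1848 → 1.

1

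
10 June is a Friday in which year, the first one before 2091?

From one year to the next, a fixed date's weekday advances by 1, or by 2 when a Feb 29 lies between the two dates.
2091: June 10 is Sunday.
2090: Saturday (−1)
2089: Friday (−1)
10 June falls on a Friday in 2089.

2089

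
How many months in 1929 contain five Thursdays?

A month of length L has five Thursdays iff its first Thursday is on day ≤ L−28 (so day 1–3 in a 31-day month, 1–2 in a 30-day month, day 1 in a leap February).
Checking each month of 1929: Jan starts Tue (31d) ✓; Feb starts Fri (28d); Mar starts Fri (31d); Apr starts Mon (30d); May starts Wed (31d) ✓; Jun starts Sat (30d); Jul starts Mon (31d); Aug starts Thu (31d) ✓; Sep starts Sun (30d); Oct starts Tue (31d) ✓; Nov starts Fri (30d); Dec starts Sun (31d).
Five-Thursday months: January, May, August, October → 4.

4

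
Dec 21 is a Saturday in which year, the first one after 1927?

1929

From one year to the next, a fixed date's weekday advances by 1, or by 2 when a Feb 29 lies between the two dates.
1927: December 21 is Wednesday.
1928: Friday (+2)
1929: Saturday (+1)
Dec 21 falls on a Saturday in 1929.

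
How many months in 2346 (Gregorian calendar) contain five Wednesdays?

4

A month of length L has five Wednesdays iff its first Wednesday is on day ≤ L−28 (so day 1–3 in a 31-day month, 1–2 in a 30-day month, day 1 in a leap February).
Checking each month of 2346: Jan starts Tue (31d) ✓; Feb starts Fri (28d); Mar starts Fri (31d); Apr starts Mon (30d); May starts Wed (31d) ✓; Jun starts Sat (30d); Jul starts Mon (31d) ✓; Aug starts Thu (31d); Sep starts Sun (30d); Oct starts Tue (31d) ✓; Nov starts Fri (30d); Dec starts Sun (31d).
Five-Wednesday months: January, May, July, October → 4.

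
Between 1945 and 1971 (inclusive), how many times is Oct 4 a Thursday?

4

Track Oct 4's weekday year by year (advancing +1, or +2 across a Feb 29):
  1945: Thu ✓  1946: Fri (+1)  1947: Sat (+1)  1948: Mon (+2)  1949: Tue (+1)
  1950: Wed (+1)  1951: Thu (+1) ✓  1952: Sat (+2)  1953: Sun (+1)  1954: Mon (+1)
  1955: Tue (+1)  1956: Thu (+2) ✓  1957: Fri (+1)  1958: Sat (+1)  1959: Sun (+1)
  1960: Tue (+2)  1961: Wed (+1)  1962: Thu (+1) ✓  1963: Fri (+1)  1964: Sun (+2)
  1965: Mon (+1)  1966: Tue (+1)  1967: Wed (+1)  1968: Fri (+2)  1969: Sat (+1)
  1970: Sun (+1)  1971: Mon (+1)
Thursday years: 1945, 1951, 1956, 1962 — 4 in total.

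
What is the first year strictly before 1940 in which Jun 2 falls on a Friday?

From one year to the next, a fixed date's weekday advances by 1, or by 2 when a Feb 29 lies between the two dates.
1940: June 2 is Sunday.
1939: Friday (−2)
Jun 2 falls on a Friday in 1939.

1939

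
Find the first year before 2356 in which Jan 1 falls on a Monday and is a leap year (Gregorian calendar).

Jan 1 advances by 2 weekdays after a leap year and by 1 after a common year.
2356: Jan 1 is Sunday (leap).
2355: Saturday
2354: Friday
2353: Thursday
2352: Tuesday (leap)
2351: Monday
2350: Sunday
2349: Saturday
2348: Thursday (leap)
2347: Wednesday
2346: Tuesday
2345: Monday
2344: Saturday (leap)
2343: Friday
2342: Thursday
2341: Wednesday
2340: Monday (leap)
2340 begins on a Monday and is a leap year.

2340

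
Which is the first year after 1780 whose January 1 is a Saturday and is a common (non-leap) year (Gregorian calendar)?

Jan 1 advances by 2 weekdays after a leap year and by 1 after a common year.
1780: Jan 1 is Saturday (leap).
1781: Monday
1782: Tuesday
1783: Wednesday
1784: Thursday (leap)
1785: Saturday
1785 begins on a Saturday and is a common year.

1785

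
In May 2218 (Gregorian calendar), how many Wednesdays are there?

May 2218 has 31 days and begins on Friday.
The first Wednesday is May 6.
Wednesdays fall on 6, 13, 20, 27 — that's 4.

4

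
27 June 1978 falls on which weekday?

January 1, 1978 is a Sunday.
June 27 is day 178 of the year, i.e. 177 days after Jan 1.
177 mod 7 = 2, so advance 2 weekdays from Sunday: Tuesday.

Tuesday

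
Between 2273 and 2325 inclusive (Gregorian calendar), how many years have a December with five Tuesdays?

December has 31 days; it has five Tuesdays when Tuesday falls among the first (month-length − 28) days — i.e. when December 1 is one of Tuesday/Monday/Sunday.
December 1 by year: 2273:Mon✓ 2274:Tue✓ 2275:Wed 2276:Fri 2277:Sat 2278:Sun✓ 2279:Mon✓ 2280:Wed 2281:Thu 2282:Fri 2283:Sat 2284:Mon✓ 2285:Tue✓ 2286:Wed 2287:Thu …(23 more)… 2311:Fri 2312:Sun✓ 2313:Mon✓ 2314:Tue✓ 2315:Wed 2316:Fri 2317:Sat 2318:Sun✓ 2319:Mon✓ 2320:Wed 2321:Thu 2322:Fri 2323:Sat 2324:Mon✓ 2325:Tue✓
Years with five Tuesdays: 2273, 2274, 2278, 2279, 2284, 2285, 2289, 2290, 2291, 2295, 2296, 2301, 2302, 2303, 2307, 2308, 2312, 2313, 2314, 2318, 2319, 2324, 2325 → 23.

23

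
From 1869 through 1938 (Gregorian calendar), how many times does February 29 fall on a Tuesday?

Leap years in 1869–1938: 16 of them.
Feb 29 weekday advances by 5 (mod 7) from one leap year to the next four years later (or differs when a century non-leap intervenes).
Leap-day weekdays: 1872:Thu 1876:Tue✓ 1880:Sun 1884:Fri 1888:Wed 1892:Mon 1896:Sat 1904:Mon 1908:Sat 1912:Thu 1916:Tue✓ 1920:Sun 1924:Fri 1928:Wed 1932:Mon 1936:Sat
Tuesday: 1876, 1916 → 2.

2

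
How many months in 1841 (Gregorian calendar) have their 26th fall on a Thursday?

Check the 26th of each month of 1841: Jan 26: Tue, Feb 26: Fri, Mar 26: Fri, Apr 26: Mon, May 26: Wed, Jun 26: Sat, Jul 26: Mon, Aug 26: Thu, Sep 26: Sun, Oct 26: Tue, Nov 26: Fri, Dec 26: Sun.
Thursday occurs in August — 1 month.

1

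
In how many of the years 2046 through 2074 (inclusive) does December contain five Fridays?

12

December has 31 days; it has five Fridays when Friday falls among the first (month-length − 28) days — i.e. when December 1 is one of Friday/Thursday/Wednesday.
December 1 by year: 2046:Sat 2047:Sun 2048:Tue 2049:Wed✓ 2050:Thu✓ 2051:Fri✓ 2052:Sun 2053:Mon 2054:Tue 2055:Wed✓ 2056:Fri✓ 2057:Sat 2058:Sun 2059:Mon 2060:Wed✓ 2061:Thu✓ 2062:Fri✓ 2063:Sat 2064:Mon 2065:Tue 2066:Wed✓ 2067:Thu✓ 2068:Sat 2069:Sun 2070:Mon 2071:Tue 2072:Thu✓ 2073:Fri✓ 2074:Sat
Years with five Fridays: 2049, 2050, 2051, 2055, 2056, 2060, 2061, 2062, 2066, 2067, 2072, 2073 → 12.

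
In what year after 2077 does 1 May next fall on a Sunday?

2078

From one year to the next, a fixed date's weekday advances by 1, or by 2 when a Feb 29 lies between the two dates.
2077: May 1 is Saturday.
2078: Sunday (+1)
1 May falls on a Sunday in 2078.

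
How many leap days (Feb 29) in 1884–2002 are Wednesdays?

4

Leap years in 1884–2002: 29 of them.
Feb 29 weekday advances by 5 (mod 7) from one leap year to the next four years later (or differs when a century non-leap intervenes).
Leap-day weekdays: 1884:Fri 1888:Wed✓ 1892:Mon 1896:Sat 1904:Mon 1908:Sat 1912:Thu 1916:Tue 1920:Sun 1924:Fri 1928:Wed✓ 1932:Mon 1936:Sat …(3 more)… 1952:Fri 1956:Wed✓ 1960:Mon 1964:Sat 1968:Thu 1972:Tue 1976:Sun 1980:Fri 1984:Wed✓ 1988:Mon 1992:Sat 1996:Thu 2000:Tue
Wednesday: 1888, 1928, 1956, 1984 → 4.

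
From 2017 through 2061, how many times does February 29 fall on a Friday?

Leap years in 2017–2061: 11 of them.
Feb 29 weekday advances by 5 (mod 7) from one leap year to the next four years later (or differs when a century non-leap intervenes).
Leap-day weekdays: 2020:Sat 2024:Thu 2028:Tue 2032:Sun 2036:Fri✓ 2040:Wed 2044:Mon 2048:Sat 2052:Thu 2056:Tue 2060:Sun
Friday: 2036 → 1.

1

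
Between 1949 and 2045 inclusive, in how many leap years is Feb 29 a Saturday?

Leap years in 1949–2045: 24 of them.
Feb 29 weekday advances by 5 (mod 7) from one leap year to the next four years later (or differs when a century non-leap intervenes).
Leap-day weekdays: 1952:Fri 1956:Wed 1960:Mon 1964:Sat✓ 1968:Thu 1972:Tue 1976:Sun 1980:Fri 1984:Wed 1988:Mon 1992:Sat✓ 1996:Thu 2000:Tue 2004:Sun 2008:Fri 2012:Wed 2016:Mon 2020:Sat✓ 2024:Thu 2028:Tue 2032:Sun 2036:Fri 2040:Wed 2044:Mon
Saturday: 1964, 1992, 2020 → 3.

3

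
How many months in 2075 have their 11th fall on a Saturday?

Check the 11th of each month of 2075: Jan 11: Fri, Feb 11: Mon, Mar 11: Mon, Apr 11: Thu, May 11: Sat, Jun 11: Tue, Jul 11: Thu, Aug 11: Sun, Sep 11: Wed, Oct 11: Fri, Nov 11: Mon, Dec 11: Wed.
Saturday occurs in May — 1 month.

1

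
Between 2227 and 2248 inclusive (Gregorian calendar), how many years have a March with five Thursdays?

March has 31 days; it has five Thursdays when Thursday falls among the first (month-length − 28) days — i.e. when March 1 is one of Thursday/Wednesday/Tuesday.
March 1 by year: 2227:Thu✓ 2228:Sat 2229:Sun 2230:Mon 2231:Tue✓ 2232:Thu✓ 2233:Fri 2234:Sat 2235:Sun 2236:Tue✓ 2237:Wed✓ 2238:Thu✓ 2239:Fri 2240:Sun 2241:Mon 2242:Tue✓ 2243:Wed✓ 2244:Fri 2245:Sat 2246:Sun 2247:Mon 2248:Wed✓
Years with five Thursdays: 2227, 2231, 2232, 2236, 2237, 2238, 2242, 2243, 2248 → 9.

9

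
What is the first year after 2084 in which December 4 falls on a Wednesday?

From one year to the next, a fixed date's weekday advances by 1, or by 2 when a Feb 29 lies between the two dates.
2084: December 4 is Monday.
2085: Tuesday (+1)
2086: Wednesday (+1)
December 4 falls on a Wednesday in 2086.

2086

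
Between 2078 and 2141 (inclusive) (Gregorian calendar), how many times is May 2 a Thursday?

Track May 2's weekday year by year (advancing +1, or +2 across a Feb 29):
  2078: Mon  2079: Tue (+1)  2080: Thu (+2) ✓  2081: Fri (+1)  2082: Sat (+1)
  2083: Sun (+1)  2084: Tue (+2)  2085: Wed (+1)  2086: Thu (+1) ✓  2087: Fri (+1)
  2088: Sun (+2)  2089: Mon (+1)  2090: Tue (+1)  2091: Wed (+1)  … (36 more years) …
  2128: Sun (+2)  2129: Mon (+1)  2130: Tue (+1)  2131: Wed (+1)  2132: Fri (+2)
  2133: Sat (+1)  2134: Sun (+1)  2135: Mon (+1)  2136: Wed (+2)  2137: Thu (+1) ✓
  2138: Fri (+1)  2139: Sat (+1)  2140: Mon (+2)  2141: Tue (+1)
Thursday years: 2080, 2086, 2097, 2109, 2115, 2120, 2126, 2137 — 8 in total.

8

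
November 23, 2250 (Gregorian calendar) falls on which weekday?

January 1, 2250 is a Tuesday.
November 23 is day 327 of the year, i.e. 326 days after Jan 1.
326 mod 7 = 4, so advance 4 weekdays from Tuesday: Saturday.

Saturday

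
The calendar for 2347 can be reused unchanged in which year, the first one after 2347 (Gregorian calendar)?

Two years share a calendar iff Jan 1 falls on the same weekday and both are leap or both are common. 2347: Jan 1 is Wednesday, common year.
2348: Jan 1 Thursday, leap
2349: Jan 1 Saturday, common
2350: Jan 1 Sunday, common
2351: Jan 1 Monday, common
2352: Jan 1 Tuesday, leap
2353: Jan 1 Thursday, common
2354: Jan 1 Friday, common
2355: Jan 1 Saturday, common
2356: Jan 1 Sunday, leap
2357: Jan 1 Tuesday, common
2358: Jan 1 Wednesday, common
2358 matches on both conditions.

2358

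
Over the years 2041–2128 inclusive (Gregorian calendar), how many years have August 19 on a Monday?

Track August 19's weekday year by year (advancing +1, or +2 across a Feb 29):
  2041: Mon ✓  2042: Tue (+1)  2043: Wed (+1)  2044: Fri (+2)  2045: Sat (+1)
  2046: Sun (+1)  2047: Mon (+1) ✓  2048: Wed (+2)  2049: Thu (+1)  2050: Fri (+1)
  2051: Sat (+1)  2052: Mon (+2) ✓  2053: Tue (+1)  2054: Wed (+1)  … (60 more years) …
  2115: Mon (+1) ✓  2116: Wed (+2)  2117: Thu (+1)  2118: Fri (+1)  2119: Sat (+1)
  2120: Mon (+2) ✓  2121: Tue (+1)  2122: Wed (+1)  2123: Thu (+1)  2124: Sat (+2)
  2125: Sun (+1)  2126: Mon (+1) ✓  2127: Tue (+1)  2128: Thu (+2)
Monday years: 2041, 2047, 2052, 2058, 2069, 2075, 2080, 2086, 2097, 2109, 2115, 2120, 2126 — 13 in total.

13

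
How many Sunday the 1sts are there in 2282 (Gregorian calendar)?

2

Check the 1st of each month of 2282: Jan 1: Sun, Feb 1: Wed, Mar 1: Wed, Apr 1: Sat, May 1: Mon, Jun 1: Thu, Jul 1: Sat, Aug 1: Tue, Sep 1: Fri, Oct 1: Sun, Nov 1: Wed, Dec 1: Fri.
Sunday occurs in January, October — 2 months.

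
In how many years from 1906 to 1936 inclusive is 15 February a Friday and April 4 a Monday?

0

Check each year's weekday for 15 February and April 4:
  1906: Thu/Wed  1907: Fri/Thu  1908: Sat/Sat  1909: Mon/Sun  1910: Tue/Mon  1911: Wed/Tue  1912: Thu/Thu  1913: Sat/Fri  1914: Sun/Sat  1915: Mon/Sun  1916: Tue/Tue  1917: Thu/Wed  1918: Fri/Thu  1919: Sat/Fri  …(3 more)…  1923: Thu/Wed  1924: Fri/Fri  1925: Sun/Sat  1926: Mon/Sun  1927: Tue/Mon  1928: Wed/Wed  1929: Fri/Thu  1930: Sat/Fri  1931: Sun/Sat  1932: Mon/Mon  1933: Wed/Tue  1934: Thu/Wed  1935: Fri/Thu  1936: Sat/Sat
Both conditions hold in: no year — 0.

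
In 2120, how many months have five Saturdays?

A month of length L has five Saturdays iff its first Saturday is on day ≤ L−28 (so day 1–3 in a 31-day month, 1–2 in a 30-day month, day 1 in a leap February).
Checking each month of 2120: Jan starts Mon (31d); Feb starts Thu (29d); Mar starts Fri (31d) ✓; Apr starts Mon (30d); May starts Wed (31d); Jun starts Sat (30d) ✓; Jul starts Mon (31d); Aug starts Thu (31d) ✓; Sep starts Sun (30d); Oct starts Tue (31d); Nov starts Fri (30d) ✓; Dec starts Sun (31d).
Five-Saturday months: March, June, August, November → 4.

4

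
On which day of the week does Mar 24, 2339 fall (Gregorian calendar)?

Friday

January 1, 2339 is a Sunday.
March 24 is day 83 of the year, i.e. 82 days after Jan 1.
82 mod 7 = 5, so advance 5 weekdays from Sunday: Friday.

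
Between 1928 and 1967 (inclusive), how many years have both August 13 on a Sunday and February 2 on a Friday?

0

Check each year's weekday for August 13 and February 2:
  1928: Mon/Thu  1929: Tue/Sat  1930: Wed/Sun  1931: Thu/Mon  1932: Sat/Tue  1933: Sun/Thu  1934: Mon/Fri  1935: Tue/Sat  1936: Thu/Sun  1937: Fri/Tue  1938: Sat/Wed  1939: Sun/Thu  1940: Tue/Fri  1941: Wed/Sun  …(12 more)…  1954: Fri/Tue  1955: Sat/Wed  1956: Mon/Thu  1957: Tue/Sat  1958: Wed/Sun  1959: Thu/Mon  1960: Sat/Tue  1961: Sun/Thu  1962: Mon/Fri  1963: Tue/Sat  1964: Thu/Sun  1965: Fri/Tue  1966: Sat/Wed  1967: Sun/Thu
Both conditions hold in: no year — 0.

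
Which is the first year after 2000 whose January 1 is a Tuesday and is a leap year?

Jan 1 advances by 2 weekdays after a leap year and by 1 after a common year.
2000: Jan 1 is Saturday (leap).
2001: Monday
2002: Tuesday
2003: Wednesday
2004: Thursday (leap)
2005: Saturday
2006: Sunday
2007: Monday
2008: Tuesday (leap)
2008 begins on a Tuesday and is a leap year.

2008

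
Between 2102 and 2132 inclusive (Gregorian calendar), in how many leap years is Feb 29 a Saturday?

Leap years in 2102–2132: 8 of them.
Feb 29 weekday advances by 5 (mod 7) from one leap year to the next four years later (or differs when a century non-leap intervenes).
Leap-day weekdays: 2104:Fri 2108:Wed 2112:Mon 2116:Sat✓ 2120:Thu 2124:Tue 2128:Sun 2132:Fri
Saturday: 2116 → 1.

1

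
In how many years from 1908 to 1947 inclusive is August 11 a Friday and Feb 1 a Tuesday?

2

Check each year's weekday for August 11 and Feb 1:
  1908: Tue/Sat  1909: Wed/Mon  1910: Thu/Tue  1911: Fri/Wed  1912: Sun/Thu  1913: Mon/Sat  1914: Tue/Sun  1915: Wed/Mon  1916: Fri/Tue ✓  1917: Sat/Thu  1918: Sun/Fri  1919: Mon/Sat  1920: Wed/Sun  1921: Thu/Tue  …(12 more)…  1934: Sat/Thu  1935: Sun/Fri  1936: Tue/Sat  1937: Wed/Mon  1938: Thu/Tue  1939: Fri/Wed  1940: Sun/Thu  1941: Mon/Sat  1942: Tue/Sun  1943: Wed/Mon  1944: Fri/Tue ✓  1945: Sat/Thu  1946: Sun/Fri  1947: Mon/Sat
Both conditions hold in: 1916, 1944 — 2.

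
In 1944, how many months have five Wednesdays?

A month of length L has five Wednesdays iff its first Wednesday is on day ≤ L−28 (so day 1–3 in a 31-day month, 1–2 in a 30-day month, day 1 in a leap February).
Checking each month of 1944: Jan starts Sat (31d); Feb starts Tue (29d); Mar starts Wed (31d) ✓; Apr starts Sat (30d); May starts Mon (31d) ✓; Jun starts Thu (30d); Jul starts Sat (31d); Aug starts Tue (31d) ✓; Sep starts Fri (30d); Oct starts Sun (31d); Nov starts Wed (30d) ✓; Dec starts Fri (31d).
Five-Wednesday months: March, May, August, November → 4.

4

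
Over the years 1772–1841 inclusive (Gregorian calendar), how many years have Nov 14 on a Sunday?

Track Nov 14's weekday year by year (advancing +1, or +2 across a Feb 29):
  1772: Sat  1773: Sun (+1) ✓  1774: Mon (+1)  1775: Tue (+1)  1776: Thu (+2)
  1777: Fri (+1)  1778: Sat (+1)  1779: Sun (+1) ✓  1780: Tue (+2)  1781: Wed (+1)
  1782: Thu (+1)  1783: Fri (+1)  1784: Sun (+2) ✓  1785: Mon (+1)  … (42 more years) …
  1828: Fri (+2)  1829: Sat (+1)  1830: Sun (+1) ✓  1831: Mon (+1)  1832: Wed (+2)
  1833: Thu (+1)  1834: Fri (+1)  1835: Sat (+1)  1836: Mon (+2)  1837: Tue (+1)
  1838: Wed (+1)  1839: Thu (+1)  1840: Sat (+2)  1841: Sun (+1) ✓
Sunday years: 1773, 1779, 1784, 1790, 1802, 1813, 1819, 1824, 1830, 1841 — 10 in total.

10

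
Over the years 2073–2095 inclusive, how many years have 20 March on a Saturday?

Track 20 March's weekday year by year (advancing +1, or +2 across a Feb 29):
  2073: Mon  2074: Tue (+1)  2075: Wed (+1)  2076: Fri (+2)  2077: Sat (+1) ✓
  2078: Sun (+1)  2079: Mon (+1)  2080: Wed (+2)  2081: Thu (+1)  2082: Fri (+1)
  2083: Sat (+1) ✓  2084: Mon (+2)  2085: Tue (+1)  2086: Wed (+1)  2087: Thu (+1)
  2088: Sat (+2) ✓  2089: Sun (+1)  2090: Mon (+1)  2091: Tue (+1)  2092: Thu (+2)
  2093: Fri (+1)  2094: Sat (+1) ✓  2095: Sun (+1)
Saturday years: 2077, 2083, 2088, 2094 — 4 in total.

4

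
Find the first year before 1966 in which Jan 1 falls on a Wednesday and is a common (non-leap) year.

Jan 1 advances by 2 weekdays after a leap year and by 1 after a common year.
1966: Jan 1 is Saturday.
1965: Friday
1964: Wednesday (leap)
1963: Tuesday
1962: Monday
1961: Sunday
1960: Friday (leap)
1959: Thursday
1958: Wednesday
1958 begins on a Wednesday and is a common year.

1958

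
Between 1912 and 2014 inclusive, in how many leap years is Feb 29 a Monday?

3

Leap years in 1912–2014: 26 of them.
Feb 29 weekday advances by 5 (mod 7) from one leap year to the next four years later (or differs when a century non-leap intervenes).
Leap-day weekdays: 1912:Thu 1916:Tue 1920:Sun 1924:Fri 1928:Wed 1932:Mon✓ 1936:Sat 1940:Thu 1944:Tue 1948:Sun 1952:Fri 1956:Wed 1960:Mon✓ 1964:Sat 1968:Thu 1972:Tue 1976:Sun 1980:Fri 1984:Wed 1988:Mon✓ 1992:Sat 1996:Thu 2000:Tue 2004:Sun 2008:Fri 2012:Wed
Monday: 1932, 1960, 1988 → 3.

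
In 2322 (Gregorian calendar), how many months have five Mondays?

A month of length L has five Mondays iff its first Monday is on day ≤ L−28 (so day 1–3 in a 31-day month, 1–2 in a 30-day month, day 1 in a leap February).
Checking each month of 2322: Jan starts Sun (31d) ✓; Feb starts Wed (28d); Mar starts Wed (31d); Apr starts Sat (30d); May starts Mon (31d) ✓; Jun starts Thu (30d); Jul starts Sat (31d) ✓; Aug starts Tue (31d); Sep starts Fri (30d); Oct starts Sun (31d) ✓; Nov starts Wed (30d); Dec starts Fri (31d).
Five-Monday months: January, May, July, October → 4.

4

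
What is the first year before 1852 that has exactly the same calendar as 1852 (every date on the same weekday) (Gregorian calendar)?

1824

Two years share a calendar iff Jan 1 falls on the same weekday and both are leap or both are common. 1852: Jan 1 is Thursday, leap year.
1851: Jan 1 Wednesday, common
1850: Jan 1 Tuesday, common
1849: Jan 1 Monday, common
1848: Jan 1 Saturday, leap
1847: Jan 1 Friday, common
1846: Jan 1 Thursday, common
1845: Jan 1 Wednesday, common
1844: Jan 1 Monday, leap
1843: Jan 1 Sunday, common
1842: Jan 1 Saturday, common
1841: Jan 1 Friday, common
1840: Jan 1 Wednesday, leap
1839: Jan 1 Tuesday, common
1838: Jan 1 Monday, common
1837: Jan 1 Sunday, common
1836: Jan 1 Friday, leap
1835: Jan 1 Thursday, common
1834: Jan 1 Wednesday, common
1833: Jan 1 Tuesday, common
1832: Jan 1 Sunday, leap
1831: Jan 1 Saturday, common
1830: Jan 1 Friday, common
1829: Jan 1 Thursday, common
1828: Jan 1 Tuesday, leap
1827: Jan 1 Monday, common
1826: Jan 1 Sunday, common
1825: Jan 1 Saturday, common
1824: Jan 1 Thursday, leap
1824 matches on both conditions.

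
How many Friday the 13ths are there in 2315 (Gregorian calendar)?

1

Check the 13th of each month of 2315: Jan 13: Wed, Feb 13: Sat, Mar 13: Sat, Apr 13: Tue, May 13: Thu, Jun 13: Sun, Jul 13: Tue, Aug 13: Fri, Sep 13: Mon, Oct 13: Wed, Nov 13: Sat, Dec 13: Mon.
Friday occurs in August — 1 month.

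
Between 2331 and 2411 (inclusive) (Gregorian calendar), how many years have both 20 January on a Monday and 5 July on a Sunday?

3

Check each year's weekday for 20 January and 5 July:
  2331: Tue/Sun  2332: Wed/Tue  2333: Fri/Wed  2334: Sat/Thu  2335: Sun/Fri  2336: Mon/Sun ✓  2337: Wed/Mon  2338: Thu/Tue  2339: Fri/Wed  2340: Sat/Fri  2341: Mon/Sat  2342: Tue/Sun  2343: Wed/Mon  2344: Thu/Wed  …(53 more)…  2398: Tue/Sun  2399: Wed/Mon  2400: Thu/Wed  2401: Sat/Thu  2402: Sun/Fri  2403: Mon/Sat  2404: Tue/Mon  2405: Thu/Tue  2406: Fri/Wed  2407: Sat/Thu  2408: Sun/Sat  2409: Tue/Sun  2410: Wed/Mon  2411: Thu/Tue
Both conditions hold in: 2336, 2364, 2392 — 3.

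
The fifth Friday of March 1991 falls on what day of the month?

29

March 1, 1991 is a Friday, so the first Friday is the 1st.
The fifth Friday is 1 + 28 = 29.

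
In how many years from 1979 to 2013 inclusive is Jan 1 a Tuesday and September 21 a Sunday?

2

Check each year's weekday for Jan 1 and September 21:
  1979: Mon/Fri  1980: Tue/Sun ✓  1981: Thu/Mon  1982: Fri/Tue  1983: Sat/Wed  1984: Sun/Fri  1985: Tue/Sat  1986: Wed/Sun  1987: Thu/Mon  1988: Fri/Wed  1989: Sun/Thu  1990: Mon/Fri  1991: Tue/Sat  1992: Wed/Mon  …(7 more)…  2000: Sat/Thu  2001: Mon/Fri  2002: Tue/Sat  2003: Wed/Sun  2004: Thu/Tue  2005: Sat/Wed  2006: Sun/Thu  2007: Mon/Fri  2008: Tue/Sun ✓  2009: Thu/Mon  2010: Fri/Tue  2011: Sat/Wed  2012: Sun/Fri  2013: Tue/Sat
Both conditions hold in: 1980, 2008 — 2.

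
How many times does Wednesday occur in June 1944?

4

June 1944 has 30 days and begins on Thursday.
The first Wednesday is June 7.
Wednesdays fall on 7, 14, 21, 28 — that's 4.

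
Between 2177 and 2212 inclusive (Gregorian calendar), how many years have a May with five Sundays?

15

May has 31 days; it has five Sundays when Sunday falls among the first (month-length − 28) days — i.e. when May 1 is one of Sunday/Saturday/Friday.
May 1 by year: 2177:Thu 2178:Fri✓ 2179:Sat✓ 2180:Mon 2181:Tue 2182:Wed 2183:Thu 2184:Sat✓ 2185:Sun✓ 2186:Mon 2187:Tue 2188:Thu 2189:Fri✓ 2190:Sat✓ 2191:Sun✓ …(6 more)… 2198:Tue 2199:Wed 2200:Thu 2201:Fri✓ 2202:Sat✓ 2203:Sun✓ 2204:Tue 2205:Wed 2206:Thu 2207:Fri✓ 2208:Sun✓ 2209:Mon 2210:Tue 2211:Wed 2212:Fri✓
Years with five Sundays: 2178, 2179, 2184, 2185, 2189, 2190, 2191, 2195, 2196, 2201, 2202, 2203, 2207, 2208, 2212 → 15.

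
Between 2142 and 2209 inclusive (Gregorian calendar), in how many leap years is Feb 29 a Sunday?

Leap years in 2142–2209: 16 of them.
Feb 29 weekday advances by 5 (mod 7) from one leap year to the next four years later (or differs when a century non-leap intervenes).
Leap-day weekdays: 2144:Sat 2148:Thu 2152:Tue 2156:Sun✓ 2160:Fri 2164:Wed 2168:Mon 2172:Sat 2176:Thu 2180:Tue 2184:Sun✓ 2188:Fri 2192:Wed 2196:Mon 2204:Wed 2208:Mon
Sunday: 2156, 2184 → 2.

2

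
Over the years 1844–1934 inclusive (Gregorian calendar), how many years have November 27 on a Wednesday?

13

Track November 27's weekday year by year (advancing +1, or +2 across a Feb 29):
  1844: Wed ✓  1845: Thu (+1)  1846: Fri (+1)  1847: Sat (+1)  1848: Mon (+2)
  1849: Tue (+1)  1850: Wed (+1) ✓  1851: Thu (+1)  1852: Sat (+2)  1853: Sun (+1)
  1854: Mon (+1)  1855: Tue (+1)  1856: Thu (+2)  1857: Fri (+1)  … (63 more years) …
  1921: Sun (+1)  1922: Mon (+1)  1923: Tue (+1)  1924: Thu (+2)  1925: Fri (+1)
  1926: Sat (+1)  1927: Sun (+1)  1928: Tue (+2)  1929: Wed (+1) ✓  1930: Thu (+1)
  1931: Fri (+1)  1932: Sun (+2)  1933: Mon (+1)  1934: Tue (+1)
Wednesday years: 1844, 1850, 1861, 1867, 1872, 1878, 1889, 1895, 1901, 1907, 1912, 1918, 1929 — 13 in total.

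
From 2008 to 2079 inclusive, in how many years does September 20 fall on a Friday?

10

Track September 20's weekday year by year (advancing +1, or +2 across a Feb 29):
  2008: Sat  2009: Sun (+1)  2010: Mon (+1)  2011: Tue (+1)  2012: Thu (+2)
  2013: Fri (+1) ✓  2014: Sat (+1)  2015: Sun (+1)  2016: Tue (+2)  2017: Wed (+1)
  2018: Thu (+1)  2019: Fri (+1) ✓  2020: Sun (+2)  2021: Mon (+1)  … (44 more years) …
  2066: Mon (+1)  2067: Tue (+1)  2068: Thu (+2)  2069: Fri (+1) ✓  2070: Sat (+1)
  2071: Sun (+1)  2072: Tue (+2)  2073: Wed (+1)  2074: Thu (+1)  2075: Fri (+1) ✓
  2076: Sun (+2)  2077: Mon (+1)  2078: Tue (+1)  2079: Wed (+1)
Friday years: 2013, 2019, 2024, 2030, 2041, 2047, 2052, 2058, 2069, 2075 — 10 in total.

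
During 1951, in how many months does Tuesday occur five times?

A month of length L has five Tuesdays iff its first Tuesday is on day ≤ L−28 (so day 1–3 in a 31-day month, 1–2 in a 30-day month, day 1 in a leap February).
Checking each month of 1951: Jan starts Mon (31d) ✓; Feb starts Thu (28d); Mar starts Thu (31d); Apr starts Sun (30d); May starts Tue (31d) ✓; Jun starts Fri (30d); Jul starts Sun (31d) ✓; Aug starts Wed (31d); Sep starts Sat (30d); Oct starts Mon (31d) ✓; Nov starts Thu (30d); Dec starts Sat (31d).
Five-Tuesday months: January, May, July, October → 4.

4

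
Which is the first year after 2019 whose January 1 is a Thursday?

2026

Jan 1 advances by 2 weekdays after a leap year and by 1 after a common year.
2019: Jan 1 is Tuesday.
2020: Wednesday (leap)
2021: Friday
2022: Saturday
2023: Sunday
2024: Monday (leap)
2025: Wednesday
2026: Thursday
2026 begins on a Thursday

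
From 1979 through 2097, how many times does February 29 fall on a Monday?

Leap years in 1979–2097: 30 of them.
Feb 29 weekday advances by 5 (mod 7) from one leap year to the next four years later (or differs when a century non-leap intervenes).
Leap-day weekdays: 1980:Fri 1984:Wed 1988:Mon✓ 1992:Sat 1996:Thu 2000:Tue 2004:Sun 2008:Fri 2012:Wed 2016:Mon✓ 2020:Sat 2024:Thu 2028:Tue …(4 more)… 2048:Sat 2052:Thu 2056:Tue 2060:Sun 2064:Fri 2068:Wed 2072:Mon✓ 2076:Sat 2080:Thu 2084:Tue 2088:Sun 2092:Fri 2096:Wed
Monday: 1988, 2016, 2044, 2072 → 4.

4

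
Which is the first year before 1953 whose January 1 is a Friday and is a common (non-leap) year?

1943

Jan 1 advances by 2 weekdays after a leap year and by 1 after a common year.
1953: Jan 1 is Thursday.
1952: Tuesday (leap)
1951: Monday
1950: Sunday
1949: Saturday
1948: Thursday (leap)
1947: Wednesday
1946: Tuesday
1945: Monday
1944: Saturday (leap)
1943: Friday
1943 begins on a Friday and is a common year.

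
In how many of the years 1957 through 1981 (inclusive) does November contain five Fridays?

November has 30 days; it has five Fridays when Friday falls among the first (month-length − 28) days — i.e. when November 1 is one of Friday/Thursday.
November 1 by year: 1957:Fri✓ 1958:Sat 1959:Sun 1960:Tue 1961:Wed 1962:Thu✓ 1963:Fri✓ 1964:Sun 1965:Mon 1966:Tue 1967:Wed 1968:Fri✓ 1969:Sat 1970:Sun 1971:Mon 1972:Wed 1973:Thu✓ 1974:Fri✓ 1975:Sat 1976:Mon 1977:Tue 1978:Wed 1979:Thu✓ 1980:Sat 1981:Sun
Years with five Fridays: 1957, 1962, 1963, 1968, 1973, 1974, 1979 → 7.

7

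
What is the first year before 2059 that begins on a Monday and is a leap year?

2052

Jan 1 advances by 2 weekdays after a leap year and by 1 after a common year.
2059: Jan 1 is Wednesday.
2058: Tuesday
2057: Monday
2056: Saturday (leap)
2055: Friday
2054: Thursday
2053: Wednesday
2052: Monday (leap)
2052 begins on a Monday and is a leap year.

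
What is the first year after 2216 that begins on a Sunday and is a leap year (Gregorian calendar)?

2232

Jan 1 advances by 2 weekdays after a leap year and by 1 after a common year.
2216: Jan 1 is Monday (leap).
2217: Wednesday
2218: Thursday
2219: Friday
2220: Saturday (leap)
2221: Monday
2222: Tuesday
2223: Wednesday
2224: Thursday (leap)
2225: Saturday
2226: Sunday
2227: Monday
2228: Tuesday (leap)
2229: Thursday
2230: Friday
2231: Saturday
2232: Sunday (leap)
2232 begins on a Sunday and is a leap year.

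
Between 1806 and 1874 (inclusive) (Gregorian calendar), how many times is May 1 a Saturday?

Track May 1's weekday year by year (advancing +1, or +2 across a Feb 29):
  1806: Thu  1807: Fri (+1)  1808: Sun (+2)  1809: Mon (+1)  1810: Tue (+1)
  1811: Wed (+1)  1812: Fri (+2)  1813: Sat (+1) ✓  1814: Sun (+1)  1815: Mon (+1)
  1816: Wed (+2)  1817: Thu (+1)  1818: Fri (+1)  1819: Sat (+1) ✓  … (41 more years) …
  1861: Wed (+1)  1862: Thu (+1)  1863: Fri (+1)  1864: Sun (+2)  1865: Mon (+1)
  1866: Tue (+1)  1867: Wed (+1)  1868: Fri (+2)  1869: Sat (+1) ✓  1870: Sun (+1)
  1871: Mon (+1)  1872: Wed (+2)  1873: Thu (+1)  1874: Fri (+1)
Saturday years: 1813, 1819, 1824, 1830, 1841, 1847, 1852, 1858, 1869 — 9 in total.

9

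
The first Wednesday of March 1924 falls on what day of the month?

March 1, 1924 is a Saturday, so the first Wednesday is the 5th.
The first Wednesday is 5 + 0 = 5.

5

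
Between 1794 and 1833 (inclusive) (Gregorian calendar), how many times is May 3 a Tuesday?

6

Track May 3's weekday year by year (advancing +1, or +2 across a Feb 29):
  1794: Sat  1795: Sun (+1)  1796: Tue (+2) ✓  1797: Wed (+1)  1798: Thu (+1)
  1799: Fri (+1)  1800: Sat (+1)  1801: Sun (+1)  1802: Mon (+1)  1803: Tue (+1) ✓
  1804: Thu (+2)  1805: Fri (+1)  1806: Sat (+1)  1807: Sun (+1)  … (12 more years) …
  1820: Wed (+2)  1821: Thu (+1)  1822: Fri (+1)  1823: Sat (+1)  1824: Mon (+2)
  1825: Tue (+1) ✓  1826: Wed (+1)  1827: Thu (+1)  1828: Sat (+2)  1829: Sun (+1)
  1830: Mon (+1)  1831: Tue (+1) ✓  1832: Thu (+2)  1833: Fri (+1)
Tuesday years: 1796, 1803, 1808, 1814, 1825, 1831 — 6 in total.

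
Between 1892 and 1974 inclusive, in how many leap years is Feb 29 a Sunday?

2

Leap years in 1892–1974: 20 of them.
Feb 29 weekday advances by 5 (mod 7) from one leap year to the next four years later (or differs when a century non-leap intervenes).
Leap-day weekdays: 1892:Mon 1896:Sat 1904:Mon 1908:Sat 1912:Thu 1916:Tue 1920:Sun✓ 1924:Fri 1928:Wed 1932:Mon 1936:Sat 1940:Thu 1944:Tue 1948:Sun✓ 1952:Fri 1956:Wed 1960:Mon 1964:Sat 1968:Thu 1972:Tue
Sunday: 1920, 1948 → 2.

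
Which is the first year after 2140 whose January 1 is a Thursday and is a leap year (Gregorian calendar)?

2156

Jan 1 advances by 2 weekdays after a leap year and by 1 after a common year.
2140: Jan 1 is Friday (leap).
2141: Sunday
2142: Monday
2143: Tuesday
2144: Wednesday (leap)
2145: Friday
2146: Saturday
2147: Sunday
2148: Monday (leap)
2149: Wednesday
2150: Thursday
2151: Friday
2152: Saturday (leap)
2153: Monday
2154: Tuesday
2155: Wednesday
2156: Thursday (leap)
2156 begins on a Thursday and is a leap year.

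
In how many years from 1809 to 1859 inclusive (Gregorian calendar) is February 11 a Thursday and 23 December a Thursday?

Check each year's weekday for February 11 and 23 December:
  1809: Sat/Sat  1810: Sun/Sun  1811: Mon/Mon  1812: Tue/Wed  1813: Thu/Thu ✓  1814: Fri/Fri  1815: Sat/Sat  1816: Sun/Mon  1817: Tue/Tue  1818: Wed/Wed  1819: Thu/Thu ✓  1820: Fri/Sat  1821: Sun/Sun  1822: Mon/Mon  …(23 more)…  1846: Wed/Wed  1847: Thu/Thu ✓  1848: Fri/Sat  1849: Sun/Sun  1850: Mon/Mon  1851: Tue/Tue  1852: Wed/Thu  1853: Fri/Fri  1854: Sat/Sat  1855: Sun/Sun  1856: Mon/Tue  1857: Wed/Wed  1858: Thu/Thu ✓  1859: Fri/Fri
Both conditions hold in: 1813, 1819, 1830, 1841, 1847, 1858 — 6.

6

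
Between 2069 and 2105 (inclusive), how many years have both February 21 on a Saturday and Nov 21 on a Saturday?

Check each year's weekday for February 21 and Nov 21:
  2069: Thu/Thu  2070: Fri/Fri  2071: Sat/Sat ✓  2072: Sun/Mon  2073: Tue/Tue  2074: Wed/Wed  2075: Thu/Thu  2076: Fri/Sat  2077: Sun/Sun  2078: Mon/Mon  2079: Tue/Tue  2080: Wed/Thu  2081: Fri/Fri  2082: Sat/Sat ✓  …(9 more)…  2092: Thu/Fri  2093: Sat/Sat ✓  2094: Sun/Sun  2095: Mon/Mon  2096: Tue/Wed  2097: Thu/Thu  2098: Fri/Fri  2099: Sat/Sat ✓  2100: Sun/Sun  2101: Mon/Mon  2102: Tue/Tue  2103: Wed/Wed  2104: Thu/Fri  2105: Sat/Sat ✓
Both conditions hold in: 2071, 2082, 2093, 2099, 2105 — 5.

5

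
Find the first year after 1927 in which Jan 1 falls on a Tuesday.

1929

Jan 1 advances by 2 weekdays after a leap year and by 1 after a common year.
1927: Jan 1 is Saturday.
1928: Sunday (leap)
1929: Tuesday
1929 begins on a Tuesday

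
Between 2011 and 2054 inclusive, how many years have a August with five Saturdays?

August has 31 days; it has five Saturdays when Saturday falls among the first (month-length − 28) days — i.e. when August 1 is one of Saturday/Friday/Thursday.
August 1 by year: 2011:Mon 2012:Wed 2013:Thu✓ 2014:Fri✓ 2015:Sat✓ 2016:Mon 2017:Tue 2018:Wed 2019:Thu✓ 2020:Sat✓ 2021:Sun 2022:Mon 2023:Tue 2024:Thu✓ 2025:Fri✓ …(14 more)… 2040:Wed 2041:Thu✓ 2042:Fri✓ 2043:Sat✓ 2044:Mon 2045:Tue 2046:Wed 2047:Thu✓ 2048:Sat✓ 2049:Sun 2050:Mon 2051:Tue 2052:Thu✓ 2053:Fri✓ 2054:Sat✓
Years with five Saturdays: 2013, 2014, 2015, 2019, 2020, 2024, 2025, 2026, 2030, 2031, 2036, 2037, 2041, 2042, 2043, 2047, 2048, 2052, 2053, 2054 → 20.

20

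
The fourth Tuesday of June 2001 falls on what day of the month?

26

June 1, 2001 is a Friday, so the first Tuesday is the 5th.
The fourth Tuesday is 5 + 21 = 26.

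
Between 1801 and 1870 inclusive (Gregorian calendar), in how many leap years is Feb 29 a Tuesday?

2

Leap years in 1801–1870: 17 of them.
Feb 29 weekday advances by 5 (mod 7) from one leap year to the next four years later (or differs when a century non-leap intervenes).
Leap-day weekdays: 1804:Wed 1808:Mon 1812:Sat 1816:Thu 1820:Tue✓ 1824:Sun 1828:Fri 1832:Wed 1836:Mon 1840:Sat 1844:Thu 1848:Tue✓ 1852:Sun 1856:Fri 1860:Wed 1864:Mon 1868:Sat
Tuesday: 1820, 1848 → 2.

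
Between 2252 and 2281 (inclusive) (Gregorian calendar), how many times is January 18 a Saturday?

4

Track January 18's weekday year by year (advancing +1, or +2 across a Feb 29):
  2252: Sun  2253: Tue (+2)  2254: Wed (+1)  2255: Thu (+1)  2256: Fri (+1)
  2257: Sun (+2)  2258: Mon (+1)  2259: Tue (+1)  2260: Wed (+1)  2261: Fri (+2)
  2262: Sat (+1) ✓  2263: Sun (+1)  2264: Mon (+1)  2265: Wed (+2)  2266: Thu (+1)
  2267: Fri (+1)  2268: Sat (+1) ✓  2269: Mon (+2)  2270: Tue (+1)  2271: Wed (+1)
  2272: Thu (+1)  2273: Sat (+2) ✓  2274: Sun (+1)  2275: Mon (+1)  2276: Tue (+1)
  2277: Thu (+2)  2278: Fri (+1)  2279: Sat (+1) ✓  2280: Sun (+1)  2281: Tue (+2)
Saturday years: 2262, 2268, 2273, 2279 — 4 in total.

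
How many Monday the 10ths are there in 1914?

Check the 10th of each month of 1914: Jan 10: Sat, Feb 10: Tue, Mar 10: Tue, Apr 10: Fri, May 10: Sun, Jun 10: Wed, Jul 10: Fri, Aug 10: Mon, Sep 10: Thu, Oct 10: Sat, Nov 10: Tue, Dec 10: Thu.
Monday occurs in August — 1 month.

1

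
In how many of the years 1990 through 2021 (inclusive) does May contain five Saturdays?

14

May has 31 days; it has five Saturdays when Saturday falls among the first (month-length − 28) days — i.e. when May 1 is one of Saturday/Friday/Thursday.
May 1 by year: 1990:Tue 1991:Wed 1992:Fri✓ 1993:Sat✓ 1994:Sun 1995:Mon 1996:Wed 1997:Thu✓ 1998:Fri✓ 1999:Sat✓ 2000:Mon 2001:Tue 2002:Wed 2003:Thu✓ 2004:Sat✓ 2005:Sun 2006:Mon 2007:Tue 2008:Thu✓ 2009:Fri✓ 2010:Sat✓ 2011:Sun 2012:Tue 2013:Wed 2014:Thu✓ 2015:Fri✓ 2016:Sun 2017:Mon 2018:Tue 2019:Wed 2020:Fri✓ 2021:Sat✓
Years with five Saturdays: 1992, 1993, 1997, 1998, 1999, 2003, 2004, 2008, 2009, 2010, 2014, 2015, 2020, 2021 → 14.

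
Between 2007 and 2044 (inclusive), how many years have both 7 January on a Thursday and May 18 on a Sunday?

0

Check each year's weekday for 7 January and May 18:
  2007: Sun/Fri  2008: Mon/Sun  2009: Wed/Mon  2010: Thu/Tue  2011: Fri/Wed  2012: Sat/Fri  2013: Mon/Sat  2014: Tue/Sun  2015: Wed/Mon  2016: Thu/Wed  2017: Sat/Thu  2018: Sun/Fri  2019: Mon/Sat  2020: Tue/Mon  …(10 more)…  2031: Tue/Sun  2032: Wed/Tue  2033: Fri/Wed  2034: Sat/Thu  2035: Sun/Fri  2036: Mon/Sun  2037: Wed/Mon  2038: Thu/Tue  2039: Fri/Wed  2040: Sat/Fri  2041: Mon/Sat  2042: Tue/Sun  2043: Wed/Mon  2044: Thu/Wed
Both conditions hold in: no year — 0.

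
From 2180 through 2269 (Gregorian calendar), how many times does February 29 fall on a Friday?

3

Leap years in 2180–2269: 22 of them.
Feb 29 weekday advances by 5 (mod 7) from one leap year to the next four years later (or differs when a century non-leap intervenes).
Leap-day weekdays: 2180:Tue 2184:Sun 2188:Fri✓ 2192:Wed 2196:Mon 2204:Wed 2208:Mon 2212:Sat 2216:Thu 2220:Tue 2224:Sun 2228:Fri✓ 2232:Wed 2236:Mon 2240:Sat 2244:Thu 2248:Tue 2252:Sun 2256:Fri✓ 2260:Wed 2264:Mon 2268:Sat
Friday: 2188, 2228, 2256 → 3.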